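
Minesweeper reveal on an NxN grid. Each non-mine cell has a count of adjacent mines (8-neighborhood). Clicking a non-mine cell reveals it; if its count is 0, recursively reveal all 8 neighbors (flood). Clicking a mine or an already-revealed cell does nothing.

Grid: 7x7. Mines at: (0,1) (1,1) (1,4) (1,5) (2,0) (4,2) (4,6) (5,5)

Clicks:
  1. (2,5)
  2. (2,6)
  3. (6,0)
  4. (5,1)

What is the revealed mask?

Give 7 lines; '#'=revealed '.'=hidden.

Click 1 (2,5) count=2: revealed 1 new [(2,5)] -> total=1
Click 2 (2,6) count=1: revealed 1 new [(2,6)] -> total=2
Click 3 (6,0) count=0: revealed 14 new [(3,0) (3,1) (4,0) (4,1) (5,0) (5,1) (5,2) (5,3) (5,4) (6,0) (6,1) (6,2) (6,3) (6,4)] -> total=16
Click 4 (5,1) count=1: revealed 0 new [(none)] -> total=16

Answer: .......
.......
.....##
##.....
##.....
#####..
#####..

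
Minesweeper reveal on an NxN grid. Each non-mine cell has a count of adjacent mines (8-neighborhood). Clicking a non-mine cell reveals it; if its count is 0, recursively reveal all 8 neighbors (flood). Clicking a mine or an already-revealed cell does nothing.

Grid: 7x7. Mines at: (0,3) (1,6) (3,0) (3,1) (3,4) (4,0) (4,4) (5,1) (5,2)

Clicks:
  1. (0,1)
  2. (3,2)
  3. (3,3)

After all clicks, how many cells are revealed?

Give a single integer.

Answer: 11

Derivation:
Click 1 (0,1) count=0: revealed 9 new [(0,0) (0,1) (0,2) (1,0) (1,1) (1,2) (2,0) (2,1) (2,2)] -> total=9
Click 2 (3,2) count=1: revealed 1 new [(3,2)] -> total=10
Click 3 (3,3) count=2: revealed 1 new [(3,3)] -> total=11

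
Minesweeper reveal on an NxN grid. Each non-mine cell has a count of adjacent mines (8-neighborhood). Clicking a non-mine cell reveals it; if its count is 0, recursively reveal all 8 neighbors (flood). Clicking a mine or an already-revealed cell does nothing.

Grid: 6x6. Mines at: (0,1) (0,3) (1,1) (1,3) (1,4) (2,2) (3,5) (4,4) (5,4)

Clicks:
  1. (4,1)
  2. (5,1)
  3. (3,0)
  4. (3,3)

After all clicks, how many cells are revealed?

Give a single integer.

Answer: 14

Derivation:
Click 1 (4,1) count=0: revealed 14 new [(2,0) (2,1) (3,0) (3,1) (3,2) (3,3) (4,0) (4,1) (4,2) (4,3) (5,0) (5,1) (5,2) (5,3)] -> total=14
Click 2 (5,1) count=0: revealed 0 new [(none)] -> total=14
Click 3 (3,0) count=0: revealed 0 new [(none)] -> total=14
Click 4 (3,3) count=2: revealed 0 new [(none)] -> total=14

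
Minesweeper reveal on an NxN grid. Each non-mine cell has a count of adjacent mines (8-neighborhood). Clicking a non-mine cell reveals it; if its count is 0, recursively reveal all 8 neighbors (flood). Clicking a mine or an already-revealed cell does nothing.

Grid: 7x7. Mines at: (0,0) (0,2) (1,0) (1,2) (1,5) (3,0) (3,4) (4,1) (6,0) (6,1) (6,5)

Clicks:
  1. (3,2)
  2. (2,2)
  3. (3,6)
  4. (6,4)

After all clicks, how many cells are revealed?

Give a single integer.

Click 1 (3,2) count=1: revealed 1 new [(3,2)] -> total=1
Click 2 (2,2) count=1: revealed 1 new [(2,2)] -> total=2
Click 3 (3,6) count=0: revealed 8 new [(2,5) (2,6) (3,5) (3,6) (4,5) (4,6) (5,5) (5,6)] -> total=10
Click 4 (6,4) count=1: revealed 1 new [(6,4)] -> total=11

Answer: 11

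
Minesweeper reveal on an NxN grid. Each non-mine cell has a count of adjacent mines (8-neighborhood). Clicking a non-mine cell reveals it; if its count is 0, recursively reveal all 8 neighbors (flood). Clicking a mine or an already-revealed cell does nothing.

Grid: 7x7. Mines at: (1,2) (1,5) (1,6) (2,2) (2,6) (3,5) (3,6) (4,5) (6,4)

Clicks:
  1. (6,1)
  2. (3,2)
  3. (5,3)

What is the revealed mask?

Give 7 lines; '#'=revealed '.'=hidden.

Click 1 (6,1) count=0: revealed 25 new [(0,0) (0,1) (1,0) (1,1) (2,0) (2,1) (3,0) (3,1) (3,2) (3,3) (3,4) (4,0) (4,1) (4,2) (4,3) (4,4) (5,0) (5,1) (5,2) (5,3) (5,4) (6,0) (6,1) (6,2) (6,3)] -> total=25
Click 2 (3,2) count=1: revealed 0 new [(none)] -> total=25
Click 3 (5,3) count=1: revealed 0 new [(none)] -> total=25

Answer: ##.....
##.....
##.....
#####..
#####..
#####..
####...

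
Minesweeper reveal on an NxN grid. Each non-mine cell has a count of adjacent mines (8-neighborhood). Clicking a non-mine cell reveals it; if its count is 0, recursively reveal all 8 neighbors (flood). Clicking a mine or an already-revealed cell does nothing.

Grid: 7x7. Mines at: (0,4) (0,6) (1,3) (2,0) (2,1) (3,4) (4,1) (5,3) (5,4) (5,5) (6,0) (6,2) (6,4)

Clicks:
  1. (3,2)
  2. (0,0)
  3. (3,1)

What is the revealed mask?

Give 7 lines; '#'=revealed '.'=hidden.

Click 1 (3,2) count=2: revealed 1 new [(3,2)] -> total=1
Click 2 (0,0) count=0: revealed 6 new [(0,0) (0,1) (0,2) (1,0) (1,1) (1,2)] -> total=7
Click 3 (3,1) count=3: revealed 1 new [(3,1)] -> total=8

Answer: ###....
###....
.......
.##....
.......
.......
.......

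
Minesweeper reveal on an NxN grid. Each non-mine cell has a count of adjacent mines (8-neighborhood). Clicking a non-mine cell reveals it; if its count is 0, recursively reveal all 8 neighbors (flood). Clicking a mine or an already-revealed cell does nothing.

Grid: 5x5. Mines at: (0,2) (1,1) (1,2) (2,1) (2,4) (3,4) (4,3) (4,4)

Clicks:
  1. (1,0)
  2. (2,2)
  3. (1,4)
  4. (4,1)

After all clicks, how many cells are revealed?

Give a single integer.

Answer: 9

Derivation:
Click 1 (1,0) count=2: revealed 1 new [(1,0)] -> total=1
Click 2 (2,2) count=3: revealed 1 new [(2,2)] -> total=2
Click 3 (1,4) count=1: revealed 1 new [(1,4)] -> total=3
Click 4 (4,1) count=0: revealed 6 new [(3,0) (3,1) (3,2) (4,0) (4,1) (4,2)] -> total=9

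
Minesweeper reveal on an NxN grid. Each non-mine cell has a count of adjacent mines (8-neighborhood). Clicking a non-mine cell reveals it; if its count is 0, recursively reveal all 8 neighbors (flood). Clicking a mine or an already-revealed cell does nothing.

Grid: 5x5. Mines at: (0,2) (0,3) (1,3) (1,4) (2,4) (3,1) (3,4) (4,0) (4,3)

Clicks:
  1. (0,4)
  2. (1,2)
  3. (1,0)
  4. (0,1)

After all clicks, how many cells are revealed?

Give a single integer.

Click 1 (0,4) count=3: revealed 1 new [(0,4)] -> total=1
Click 2 (1,2) count=3: revealed 1 new [(1,2)] -> total=2
Click 3 (1,0) count=0: revealed 6 new [(0,0) (0,1) (1,0) (1,1) (2,0) (2,1)] -> total=8
Click 4 (0,1) count=1: revealed 0 new [(none)] -> total=8

Answer: 8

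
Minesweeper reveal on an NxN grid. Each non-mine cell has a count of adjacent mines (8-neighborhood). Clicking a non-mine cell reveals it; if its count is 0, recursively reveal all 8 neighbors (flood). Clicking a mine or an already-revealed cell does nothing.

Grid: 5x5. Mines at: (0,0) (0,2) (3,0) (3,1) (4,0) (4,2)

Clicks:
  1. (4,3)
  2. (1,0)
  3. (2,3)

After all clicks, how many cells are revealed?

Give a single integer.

Click 1 (4,3) count=1: revealed 1 new [(4,3)] -> total=1
Click 2 (1,0) count=1: revealed 1 new [(1,0)] -> total=2
Click 3 (2,3) count=0: revealed 12 new [(0,3) (0,4) (1,2) (1,3) (1,4) (2,2) (2,3) (2,4) (3,2) (3,3) (3,4) (4,4)] -> total=14

Answer: 14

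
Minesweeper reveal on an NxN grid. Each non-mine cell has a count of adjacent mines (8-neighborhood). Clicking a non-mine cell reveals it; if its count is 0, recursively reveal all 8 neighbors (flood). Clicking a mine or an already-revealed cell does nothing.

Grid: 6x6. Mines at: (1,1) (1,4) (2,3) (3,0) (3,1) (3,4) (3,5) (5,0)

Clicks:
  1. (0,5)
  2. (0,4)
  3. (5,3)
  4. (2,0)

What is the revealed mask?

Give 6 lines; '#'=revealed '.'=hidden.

Answer: ....##
......
#.....
......
.#####
.#####

Derivation:
Click 1 (0,5) count=1: revealed 1 new [(0,5)] -> total=1
Click 2 (0,4) count=1: revealed 1 new [(0,4)] -> total=2
Click 3 (5,3) count=0: revealed 10 new [(4,1) (4,2) (4,3) (4,4) (4,5) (5,1) (5,2) (5,3) (5,4) (5,5)] -> total=12
Click 4 (2,0) count=3: revealed 1 new [(2,0)] -> total=13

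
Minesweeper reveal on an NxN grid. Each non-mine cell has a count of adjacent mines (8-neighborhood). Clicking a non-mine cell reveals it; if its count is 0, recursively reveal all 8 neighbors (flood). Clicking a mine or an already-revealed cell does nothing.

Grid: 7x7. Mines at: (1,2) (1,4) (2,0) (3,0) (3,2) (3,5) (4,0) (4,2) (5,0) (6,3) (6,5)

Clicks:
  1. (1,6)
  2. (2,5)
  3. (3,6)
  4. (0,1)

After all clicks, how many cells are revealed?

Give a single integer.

Click 1 (1,6) count=0: revealed 6 new [(0,5) (0,6) (1,5) (1,6) (2,5) (2,6)] -> total=6
Click 2 (2,5) count=2: revealed 0 new [(none)] -> total=6
Click 3 (3,6) count=1: revealed 1 new [(3,6)] -> total=7
Click 4 (0,1) count=1: revealed 1 new [(0,1)] -> total=8

Answer: 8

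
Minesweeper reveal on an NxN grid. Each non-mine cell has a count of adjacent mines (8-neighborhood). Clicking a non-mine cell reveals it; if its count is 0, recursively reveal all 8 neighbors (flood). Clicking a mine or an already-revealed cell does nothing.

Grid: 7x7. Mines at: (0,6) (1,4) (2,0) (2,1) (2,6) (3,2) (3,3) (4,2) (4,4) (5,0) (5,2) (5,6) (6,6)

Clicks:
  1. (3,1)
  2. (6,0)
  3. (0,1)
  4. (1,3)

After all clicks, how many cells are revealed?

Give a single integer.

Click 1 (3,1) count=4: revealed 1 new [(3,1)] -> total=1
Click 2 (6,0) count=1: revealed 1 new [(6,0)] -> total=2
Click 3 (0,1) count=0: revealed 8 new [(0,0) (0,1) (0,2) (0,3) (1,0) (1,1) (1,2) (1,3)] -> total=10
Click 4 (1,3) count=1: revealed 0 new [(none)] -> total=10

Answer: 10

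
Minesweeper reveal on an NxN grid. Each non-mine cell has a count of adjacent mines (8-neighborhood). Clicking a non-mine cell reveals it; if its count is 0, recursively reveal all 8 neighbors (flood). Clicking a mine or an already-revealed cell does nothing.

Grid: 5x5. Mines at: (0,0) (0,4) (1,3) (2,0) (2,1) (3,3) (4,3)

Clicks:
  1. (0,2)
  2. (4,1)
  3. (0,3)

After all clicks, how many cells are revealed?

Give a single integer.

Answer: 8

Derivation:
Click 1 (0,2) count=1: revealed 1 new [(0,2)] -> total=1
Click 2 (4,1) count=0: revealed 6 new [(3,0) (3,1) (3,2) (4,0) (4,1) (4,2)] -> total=7
Click 3 (0,3) count=2: revealed 1 new [(0,3)] -> total=8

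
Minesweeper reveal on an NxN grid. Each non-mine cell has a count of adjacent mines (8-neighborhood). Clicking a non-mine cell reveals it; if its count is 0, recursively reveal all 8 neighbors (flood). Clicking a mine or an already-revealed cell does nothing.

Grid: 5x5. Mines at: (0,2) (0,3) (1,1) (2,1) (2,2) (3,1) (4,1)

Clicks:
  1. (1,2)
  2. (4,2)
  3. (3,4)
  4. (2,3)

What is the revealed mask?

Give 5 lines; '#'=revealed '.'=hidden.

Answer: .....
..###
...##
..###
..###

Derivation:
Click 1 (1,2) count=5: revealed 1 new [(1,2)] -> total=1
Click 2 (4,2) count=2: revealed 1 new [(4,2)] -> total=2
Click 3 (3,4) count=0: revealed 9 new [(1,3) (1,4) (2,3) (2,4) (3,2) (3,3) (3,4) (4,3) (4,4)] -> total=11
Click 4 (2,3) count=1: revealed 0 new [(none)] -> total=11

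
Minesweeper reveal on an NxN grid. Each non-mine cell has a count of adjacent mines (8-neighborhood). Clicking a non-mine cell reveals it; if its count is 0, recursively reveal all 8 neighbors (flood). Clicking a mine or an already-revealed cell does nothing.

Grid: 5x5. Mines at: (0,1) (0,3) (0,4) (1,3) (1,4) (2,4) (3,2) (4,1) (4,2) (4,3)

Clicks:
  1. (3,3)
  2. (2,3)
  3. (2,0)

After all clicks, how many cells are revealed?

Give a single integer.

Click 1 (3,3) count=4: revealed 1 new [(3,3)] -> total=1
Click 2 (2,3) count=4: revealed 1 new [(2,3)] -> total=2
Click 3 (2,0) count=0: revealed 6 new [(1,0) (1,1) (2,0) (2,1) (3,0) (3,1)] -> total=8

Answer: 8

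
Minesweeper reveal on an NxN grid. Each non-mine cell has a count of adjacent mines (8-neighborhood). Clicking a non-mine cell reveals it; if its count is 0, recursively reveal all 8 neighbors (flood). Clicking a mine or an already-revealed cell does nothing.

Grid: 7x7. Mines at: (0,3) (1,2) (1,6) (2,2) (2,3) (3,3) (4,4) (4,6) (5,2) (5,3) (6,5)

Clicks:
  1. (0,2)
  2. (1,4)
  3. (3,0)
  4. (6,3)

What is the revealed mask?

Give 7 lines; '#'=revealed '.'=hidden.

Click 1 (0,2) count=2: revealed 1 new [(0,2)] -> total=1
Click 2 (1,4) count=2: revealed 1 new [(1,4)] -> total=2
Click 3 (3,0) count=0: revealed 14 new [(0,0) (0,1) (1,0) (1,1) (2,0) (2,1) (3,0) (3,1) (4,0) (4,1) (5,0) (5,1) (6,0) (6,1)] -> total=16
Click 4 (6,3) count=2: revealed 1 new [(6,3)] -> total=17

Answer: ###....
##..#..
##.....
##.....
##.....
##.....
##.#...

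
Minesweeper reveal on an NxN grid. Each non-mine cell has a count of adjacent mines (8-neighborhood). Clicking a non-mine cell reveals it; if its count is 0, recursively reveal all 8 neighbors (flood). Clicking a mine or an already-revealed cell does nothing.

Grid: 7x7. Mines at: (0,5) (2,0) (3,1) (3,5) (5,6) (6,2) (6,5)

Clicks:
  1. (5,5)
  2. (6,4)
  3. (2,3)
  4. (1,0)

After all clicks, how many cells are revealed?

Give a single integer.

Answer: 25

Derivation:
Click 1 (5,5) count=2: revealed 1 new [(5,5)] -> total=1
Click 2 (6,4) count=1: revealed 1 new [(6,4)] -> total=2
Click 3 (2,3) count=0: revealed 23 new [(0,0) (0,1) (0,2) (0,3) (0,4) (1,0) (1,1) (1,2) (1,3) (1,4) (2,1) (2,2) (2,3) (2,4) (3,2) (3,3) (3,4) (4,2) (4,3) (4,4) (5,2) (5,3) (5,4)] -> total=25
Click 4 (1,0) count=1: revealed 0 new [(none)] -> total=25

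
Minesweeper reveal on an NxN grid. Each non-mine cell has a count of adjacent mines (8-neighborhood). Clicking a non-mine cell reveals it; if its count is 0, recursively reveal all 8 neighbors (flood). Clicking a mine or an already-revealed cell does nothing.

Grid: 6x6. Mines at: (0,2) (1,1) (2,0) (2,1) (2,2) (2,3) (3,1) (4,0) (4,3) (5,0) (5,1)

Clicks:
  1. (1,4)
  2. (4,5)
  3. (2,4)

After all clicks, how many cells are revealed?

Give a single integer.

Answer: 14

Derivation:
Click 1 (1,4) count=1: revealed 1 new [(1,4)] -> total=1
Click 2 (4,5) count=0: revealed 13 new [(0,3) (0,4) (0,5) (1,3) (1,5) (2,4) (2,5) (3,4) (3,5) (4,4) (4,5) (5,4) (5,5)] -> total=14
Click 3 (2,4) count=1: revealed 0 new [(none)] -> total=14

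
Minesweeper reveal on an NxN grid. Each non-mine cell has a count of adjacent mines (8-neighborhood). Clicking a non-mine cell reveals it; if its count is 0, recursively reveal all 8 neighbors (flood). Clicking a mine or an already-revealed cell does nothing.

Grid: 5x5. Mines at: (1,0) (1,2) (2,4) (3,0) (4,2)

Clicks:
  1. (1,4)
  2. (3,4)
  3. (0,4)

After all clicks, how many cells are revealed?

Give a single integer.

Answer: 5

Derivation:
Click 1 (1,4) count=1: revealed 1 new [(1,4)] -> total=1
Click 2 (3,4) count=1: revealed 1 new [(3,4)] -> total=2
Click 3 (0,4) count=0: revealed 3 new [(0,3) (0,4) (1,3)] -> total=5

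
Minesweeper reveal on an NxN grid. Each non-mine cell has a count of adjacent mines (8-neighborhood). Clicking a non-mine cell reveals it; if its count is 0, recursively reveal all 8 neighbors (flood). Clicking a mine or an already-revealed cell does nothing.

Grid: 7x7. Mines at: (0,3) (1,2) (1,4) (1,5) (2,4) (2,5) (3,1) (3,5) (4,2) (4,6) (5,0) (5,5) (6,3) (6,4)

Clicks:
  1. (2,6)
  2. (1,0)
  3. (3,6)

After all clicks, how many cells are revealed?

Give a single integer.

Click 1 (2,6) count=3: revealed 1 new [(2,6)] -> total=1
Click 2 (1,0) count=0: revealed 6 new [(0,0) (0,1) (1,0) (1,1) (2,0) (2,1)] -> total=7
Click 3 (3,6) count=3: revealed 1 new [(3,6)] -> total=8

Answer: 8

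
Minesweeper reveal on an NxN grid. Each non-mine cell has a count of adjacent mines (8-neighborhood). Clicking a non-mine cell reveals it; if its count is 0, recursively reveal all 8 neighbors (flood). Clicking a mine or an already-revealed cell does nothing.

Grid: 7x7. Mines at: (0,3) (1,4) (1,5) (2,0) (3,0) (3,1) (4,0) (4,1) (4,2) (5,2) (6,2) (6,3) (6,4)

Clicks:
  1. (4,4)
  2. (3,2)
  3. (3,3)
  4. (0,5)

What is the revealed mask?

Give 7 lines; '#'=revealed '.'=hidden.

Answer: .....#.
.......
...####
..#####
...####
...####
.....##

Derivation:
Click 1 (4,4) count=0: revealed 18 new [(2,3) (2,4) (2,5) (2,6) (3,3) (3,4) (3,5) (3,6) (4,3) (4,4) (4,5) (4,6) (5,3) (5,4) (5,5) (5,6) (6,5) (6,6)] -> total=18
Click 2 (3,2) count=3: revealed 1 new [(3,2)] -> total=19
Click 3 (3,3) count=1: revealed 0 new [(none)] -> total=19
Click 4 (0,5) count=2: revealed 1 new [(0,5)] -> total=20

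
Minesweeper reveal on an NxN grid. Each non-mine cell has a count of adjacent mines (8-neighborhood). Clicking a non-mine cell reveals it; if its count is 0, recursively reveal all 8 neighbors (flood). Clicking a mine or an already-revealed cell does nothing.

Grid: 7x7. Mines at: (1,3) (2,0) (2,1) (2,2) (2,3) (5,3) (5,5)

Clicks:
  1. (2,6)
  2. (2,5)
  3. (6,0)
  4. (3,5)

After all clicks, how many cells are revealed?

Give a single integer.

Click 1 (2,6) count=0: revealed 15 new [(0,4) (0,5) (0,6) (1,4) (1,5) (1,6) (2,4) (2,5) (2,6) (3,4) (3,5) (3,6) (4,4) (4,5) (4,6)] -> total=15
Click 2 (2,5) count=0: revealed 0 new [(none)] -> total=15
Click 3 (6,0) count=0: revealed 12 new [(3,0) (3,1) (3,2) (4,0) (4,1) (4,2) (5,0) (5,1) (5,2) (6,0) (6,1) (6,2)] -> total=27
Click 4 (3,5) count=0: revealed 0 new [(none)] -> total=27

Answer: 27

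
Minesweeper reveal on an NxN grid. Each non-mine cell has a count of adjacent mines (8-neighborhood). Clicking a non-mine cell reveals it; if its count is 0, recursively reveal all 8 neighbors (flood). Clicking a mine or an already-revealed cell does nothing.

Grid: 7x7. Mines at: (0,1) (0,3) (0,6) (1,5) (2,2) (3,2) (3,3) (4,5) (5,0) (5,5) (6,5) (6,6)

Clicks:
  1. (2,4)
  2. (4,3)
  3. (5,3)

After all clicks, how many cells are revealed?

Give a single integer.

Click 1 (2,4) count=2: revealed 1 new [(2,4)] -> total=1
Click 2 (4,3) count=2: revealed 1 new [(4,3)] -> total=2
Click 3 (5,3) count=0: revealed 11 new [(4,1) (4,2) (4,4) (5,1) (5,2) (5,3) (5,4) (6,1) (6,2) (6,3) (6,4)] -> total=13

Answer: 13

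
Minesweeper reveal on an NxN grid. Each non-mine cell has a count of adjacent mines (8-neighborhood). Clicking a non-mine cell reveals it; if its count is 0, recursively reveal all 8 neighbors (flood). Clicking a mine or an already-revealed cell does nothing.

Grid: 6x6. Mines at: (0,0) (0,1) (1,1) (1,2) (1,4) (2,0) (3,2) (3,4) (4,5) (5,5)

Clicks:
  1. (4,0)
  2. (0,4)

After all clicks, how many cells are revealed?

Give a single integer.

Answer: 13

Derivation:
Click 1 (4,0) count=0: revealed 12 new [(3,0) (3,1) (4,0) (4,1) (4,2) (4,3) (4,4) (5,0) (5,1) (5,2) (5,3) (5,4)] -> total=12
Click 2 (0,4) count=1: revealed 1 new [(0,4)] -> total=13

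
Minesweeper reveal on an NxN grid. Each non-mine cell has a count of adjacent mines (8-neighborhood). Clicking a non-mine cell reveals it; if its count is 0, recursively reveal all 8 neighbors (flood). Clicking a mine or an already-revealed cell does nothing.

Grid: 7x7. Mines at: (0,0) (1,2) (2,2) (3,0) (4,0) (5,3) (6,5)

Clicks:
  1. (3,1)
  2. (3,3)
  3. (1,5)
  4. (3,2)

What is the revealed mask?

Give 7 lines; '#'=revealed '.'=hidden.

Click 1 (3,1) count=3: revealed 1 new [(3,1)] -> total=1
Click 2 (3,3) count=1: revealed 1 new [(3,3)] -> total=2
Click 3 (1,5) count=0: revealed 22 new [(0,3) (0,4) (0,5) (0,6) (1,3) (1,4) (1,5) (1,6) (2,3) (2,4) (2,5) (2,6) (3,4) (3,5) (3,6) (4,3) (4,4) (4,5) (4,6) (5,4) (5,5) (5,6)] -> total=24
Click 4 (3,2) count=1: revealed 1 new [(3,2)] -> total=25

Answer: ...####
...####
...####
.######
...####
....###
.......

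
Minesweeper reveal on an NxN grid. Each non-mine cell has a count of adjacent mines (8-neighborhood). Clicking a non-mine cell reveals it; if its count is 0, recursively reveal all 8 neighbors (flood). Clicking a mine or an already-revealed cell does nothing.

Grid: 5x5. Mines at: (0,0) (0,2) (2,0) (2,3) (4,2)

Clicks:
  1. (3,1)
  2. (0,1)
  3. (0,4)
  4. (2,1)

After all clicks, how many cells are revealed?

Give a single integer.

Click 1 (3,1) count=2: revealed 1 new [(3,1)] -> total=1
Click 2 (0,1) count=2: revealed 1 new [(0,1)] -> total=2
Click 3 (0,4) count=0: revealed 4 new [(0,3) (0,4) (1,3) (1,4)] -> total=6
Click 4 (2,1) count=1: revealed 1 new [(2,1)] -> total=7

Answer: 7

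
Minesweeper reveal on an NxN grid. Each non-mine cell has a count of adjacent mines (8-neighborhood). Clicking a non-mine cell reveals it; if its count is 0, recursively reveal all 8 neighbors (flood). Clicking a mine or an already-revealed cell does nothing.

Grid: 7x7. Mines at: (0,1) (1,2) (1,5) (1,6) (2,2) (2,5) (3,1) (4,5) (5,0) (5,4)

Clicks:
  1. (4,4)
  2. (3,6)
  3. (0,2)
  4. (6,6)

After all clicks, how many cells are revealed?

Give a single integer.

Answer: 7

Derivation:
Click 1 (4,4) count=2: revealed 1 new [(4,4)] -> total=1
Click 2 (3,6) count=2: revealed 1 new [(3,6)] -> total=2
Click 3 (0,2) count=2: revealed 1 new [(0,2)] -> total=3
Click 4 (6,6) count=0: revealed 4 new [(5,5) (5,6) (6,5) (6,6)] -> total=7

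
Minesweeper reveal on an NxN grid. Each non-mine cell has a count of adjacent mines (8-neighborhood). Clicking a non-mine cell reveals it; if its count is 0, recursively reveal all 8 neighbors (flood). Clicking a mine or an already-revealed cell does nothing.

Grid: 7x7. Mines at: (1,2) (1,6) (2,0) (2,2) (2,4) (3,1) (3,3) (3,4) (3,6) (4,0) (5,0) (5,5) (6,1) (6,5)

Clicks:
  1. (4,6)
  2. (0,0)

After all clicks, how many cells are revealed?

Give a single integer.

Answer: 5

Derivation:
Click 1 (4,6) count=2: revealed 1 new [(4,6)] -> total=1
Click 2 (0,0) count=0: revealed 4 new [(0,0) (0,1) (1,0) (1,1)] -> total=5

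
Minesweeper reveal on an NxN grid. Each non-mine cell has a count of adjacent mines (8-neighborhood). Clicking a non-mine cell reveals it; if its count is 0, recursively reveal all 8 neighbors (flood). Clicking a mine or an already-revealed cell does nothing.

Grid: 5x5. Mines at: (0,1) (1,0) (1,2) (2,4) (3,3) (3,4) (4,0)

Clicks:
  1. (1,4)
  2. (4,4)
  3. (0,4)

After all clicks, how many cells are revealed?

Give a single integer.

Answer: 5

Derivation:
Click 1 (1,4) count=1: revealed 1 new [(1,4)] -> total=1
Click 2 (4,4) count=2: revealed 1 new [(4,4)] -> total=2
Click 3 (0,4) count=0: revealed 3 new [(0,3) (0,4) (1,3)] -> total=5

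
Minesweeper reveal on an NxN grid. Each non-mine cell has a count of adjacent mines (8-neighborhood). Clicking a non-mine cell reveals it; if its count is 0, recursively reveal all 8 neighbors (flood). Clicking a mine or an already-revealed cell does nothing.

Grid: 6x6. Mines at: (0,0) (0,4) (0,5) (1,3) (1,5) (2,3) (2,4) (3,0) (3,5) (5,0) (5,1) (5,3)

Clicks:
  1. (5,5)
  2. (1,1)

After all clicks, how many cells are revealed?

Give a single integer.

Answer: 5

Derivation:
Click 1 (5,5) count=0: revealed 4 new [(4,4) (4,5) (5,4) (5,5)] -> total=4
Click 2 (1,1) count=1: revealed 1 new [(1,1)] -> total=5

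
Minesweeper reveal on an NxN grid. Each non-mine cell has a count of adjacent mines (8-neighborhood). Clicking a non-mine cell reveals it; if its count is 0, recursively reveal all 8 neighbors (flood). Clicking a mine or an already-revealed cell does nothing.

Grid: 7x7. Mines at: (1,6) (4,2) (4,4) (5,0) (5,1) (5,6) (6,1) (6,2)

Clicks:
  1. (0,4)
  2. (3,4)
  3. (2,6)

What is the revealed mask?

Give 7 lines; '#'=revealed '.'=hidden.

Answer: ######.
######.
#######
######.
##.....
.......
.......

Derivation:
Click 1 (0,4) count=0: revealed 26 new [(0,0) (0,1) (0,2) (0,3) (0,4) (0,5) (1,0) (1,1) (1,2) (1,3) (1,4) (1,5) (2,0) (2,1) (2,2) (2,3) (2,4) (2,5) (3,0) (3,1) (3,2) (3,3) (3,4) (3,5) (4,0) (4,1)] -> total=26
Click 2 (3,4) count=1: revealed 0 new [(none)] -> total=26
Click 3 (2,6) count=1: revealed 1 new [(2,6)] -> total=27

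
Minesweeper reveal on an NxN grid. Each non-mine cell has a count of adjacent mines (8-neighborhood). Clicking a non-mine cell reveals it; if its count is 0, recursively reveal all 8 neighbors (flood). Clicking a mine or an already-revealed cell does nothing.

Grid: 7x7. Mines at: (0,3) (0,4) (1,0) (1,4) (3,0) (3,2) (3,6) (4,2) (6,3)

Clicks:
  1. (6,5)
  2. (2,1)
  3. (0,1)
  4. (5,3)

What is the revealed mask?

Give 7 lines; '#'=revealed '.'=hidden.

Answer: .#.....
.......
.#.###.
...###.
...####
...####
....###

Derivation:
Click 1 (6,5) count=0: revealed 17 new [(2,3) (2,4) (2,5) (3,3) (3,4) (3,5) (4,3) (4,4) (4,5) (4,6) (5,3) (5,4) (5,5) (5,6) (6,4) (6,5) (6,6)] -> total=17
Click 2 (2,1) count=3: revealed 1 new [(2,1)] -> total=18
Click 3 (0,1) count=1: revealed 1 new [(0,1)] -> total=19
Click 4 (5,3) count=2: revealed 0 new [(none)] -> total=19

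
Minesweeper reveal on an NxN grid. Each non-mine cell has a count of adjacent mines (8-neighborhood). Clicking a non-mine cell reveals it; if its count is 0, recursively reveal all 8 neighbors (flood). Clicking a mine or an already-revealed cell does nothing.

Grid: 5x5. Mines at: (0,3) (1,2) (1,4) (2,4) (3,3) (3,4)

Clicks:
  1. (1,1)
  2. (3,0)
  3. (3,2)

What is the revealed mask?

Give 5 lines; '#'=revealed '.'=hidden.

Answer: ##...
##...
###..
###..
###..

Derivation:
Click 1 (1,1) count=1: revealed 1 new [(1,1)] -> total=1
Click 2 (3,0) count=0: revealed 12 new [(0,0) (0,1) (1,0) (2,0) (2,1) (2,2) (3,0) (3,1) (3,2) (4,0) (4,1) (4,2)] -> total=13
Click 3 (3,2) count=1: revealed 0 new [(none)] -> total=13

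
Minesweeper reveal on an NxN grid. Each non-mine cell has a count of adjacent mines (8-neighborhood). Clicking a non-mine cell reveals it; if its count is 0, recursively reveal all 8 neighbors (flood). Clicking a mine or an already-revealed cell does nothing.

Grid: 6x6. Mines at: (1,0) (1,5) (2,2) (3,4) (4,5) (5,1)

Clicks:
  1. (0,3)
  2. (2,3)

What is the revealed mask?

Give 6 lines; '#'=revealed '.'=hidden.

Answer: .####.
.####.
...#..
......
......
......

Derivation:
Click 1 (0,3) count=0: revealed 8 new [(0,1) (0,2) (0,3) (0,4) (1,1) (1,2) (1,3) (1,4)] -> total=8
Click 2 (2,3) count=2: revealed 1 new [(2,3)] -> total=9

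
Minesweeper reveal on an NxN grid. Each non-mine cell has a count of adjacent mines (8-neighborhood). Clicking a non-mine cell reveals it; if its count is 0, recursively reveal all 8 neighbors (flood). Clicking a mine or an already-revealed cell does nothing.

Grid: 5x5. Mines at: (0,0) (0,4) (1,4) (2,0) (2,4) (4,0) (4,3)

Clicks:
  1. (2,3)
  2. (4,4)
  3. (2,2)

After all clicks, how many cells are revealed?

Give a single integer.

Click 1 (2,3) count=2: revealed 1 new [(2,3)] -> total=1
Click 2 (4,4) count=1: revealed 1 new [(4,4)] -> total=2
Click 3 (2,2) count=0: revealed 11 new [(0,1) (0,2) (0,3) (1,1) (1,2) (1,3) (2,1) (2,2) (3,1) (3,2) (3,3)] -> total=13

Answer: 13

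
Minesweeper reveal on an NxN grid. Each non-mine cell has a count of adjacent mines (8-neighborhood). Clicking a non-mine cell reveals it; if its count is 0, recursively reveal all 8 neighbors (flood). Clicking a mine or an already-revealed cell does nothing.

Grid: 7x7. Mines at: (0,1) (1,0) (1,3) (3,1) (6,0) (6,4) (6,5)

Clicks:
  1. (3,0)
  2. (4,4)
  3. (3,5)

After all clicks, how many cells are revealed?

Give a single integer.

Answer: 32

Derivation:
Click 1 (3,0) count=1: revealed 1 new [(3,0)] -> total=1
Click 2 (4,4) count=0: revealed 31 new [(0,4) (0,5) (0,6) (1,4) (1,5) (1,6) (2,2) (2,3) (2,4) (2,5) (2,6) (3,2) (3,3) (3,4) (3,5) (3,6) (4,1) (4,2) (4,3) (4,4) (4,5) (4,6) (5,1) (5,2) (5,3) (5,4) (5,5) (5,6) (6,1) (6,2) (6,3)] -> total=32
Click 3 (3,5) count=0: revealed 0 new [(none)] -> total=32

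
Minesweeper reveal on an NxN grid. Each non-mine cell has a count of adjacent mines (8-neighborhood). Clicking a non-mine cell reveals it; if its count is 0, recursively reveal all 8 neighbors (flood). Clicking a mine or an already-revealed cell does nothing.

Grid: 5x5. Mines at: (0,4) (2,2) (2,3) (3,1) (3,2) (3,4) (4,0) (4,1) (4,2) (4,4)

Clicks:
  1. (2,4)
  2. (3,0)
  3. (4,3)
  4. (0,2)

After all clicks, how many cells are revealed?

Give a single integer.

Click 1 (2,4) count=2: revealed 1 new [(2,4)] -> total=1
Click 2 (3,0) count=3: revealed 1 new [(3,0)] -> total=2
Click 3 (4,3) count=4: revealed 1 new [(4,3)] -> total=3
Click 4 (0,2) count=0: revealed 10 new [(0,0) (0,1) (0,2) (0,3) (1,0) (1,1) (1,2) (1,3) (2,0) (2,1)] -> total=13

Answer: 13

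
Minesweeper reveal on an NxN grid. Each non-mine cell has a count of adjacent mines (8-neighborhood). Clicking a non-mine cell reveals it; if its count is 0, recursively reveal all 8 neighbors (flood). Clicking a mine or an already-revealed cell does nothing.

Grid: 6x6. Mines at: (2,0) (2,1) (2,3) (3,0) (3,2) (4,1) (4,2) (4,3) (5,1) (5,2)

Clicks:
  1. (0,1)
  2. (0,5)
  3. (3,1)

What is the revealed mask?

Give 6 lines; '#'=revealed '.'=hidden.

Answer: ######
######
....##
.#..##
....##
....##

Derivation:
Click 1 (0,1) count=0: revealed 20 new [(0,0) (0,1) (0,2) (0,3) (0,4) (0,5) (1,0) (1,1) (1,2) (1,3) (1,4) (1,5) (2,4) (2,5) (3,4) (3,5) (4,4) (4,5) (5,4) (5,5)] -> total=20
Click 2 (0,5) count=0: revealed 0 new [(none)] -> total=20
Click 3 (3,1) count=6: revealed 1 new [(3,1)] -> total=21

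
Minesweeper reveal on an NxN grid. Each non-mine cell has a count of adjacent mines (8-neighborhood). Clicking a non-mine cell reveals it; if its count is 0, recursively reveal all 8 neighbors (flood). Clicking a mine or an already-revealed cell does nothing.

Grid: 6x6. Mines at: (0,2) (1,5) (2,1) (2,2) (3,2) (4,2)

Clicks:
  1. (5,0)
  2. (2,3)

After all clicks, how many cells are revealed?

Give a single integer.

Answer: 7

Derivation:
Click 1 (5,0) count=0: revealed 6 new [(3,0) (3,1) (4,0) (4,1) (5,0) (5,1)] -> total=6
Click 2 (2,3) count=2: revealed 1 new [(2,3)] -> total=7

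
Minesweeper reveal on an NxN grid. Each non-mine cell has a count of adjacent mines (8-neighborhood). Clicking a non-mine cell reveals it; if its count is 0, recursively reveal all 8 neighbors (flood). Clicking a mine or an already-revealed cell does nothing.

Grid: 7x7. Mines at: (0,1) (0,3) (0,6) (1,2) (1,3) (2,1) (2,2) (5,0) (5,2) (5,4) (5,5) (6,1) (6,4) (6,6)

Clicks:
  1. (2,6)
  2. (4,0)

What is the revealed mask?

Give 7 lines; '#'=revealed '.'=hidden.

Answer: .......
....###
...####
...####
#..####
.......
.......

Derivation:
Click 1 (2,6) count=0: revealed 15 new [(1,4) (1,5) (1,6) (2,3) (2,4) (2,5) (2,6) (3,3) (3,4) (3,5) (3,6) (4,3) (4,4) (4,5) (4,6)] -> total=15
Click 2 (4,0) count=1: revealed 1 new [(4,0)] -> total=16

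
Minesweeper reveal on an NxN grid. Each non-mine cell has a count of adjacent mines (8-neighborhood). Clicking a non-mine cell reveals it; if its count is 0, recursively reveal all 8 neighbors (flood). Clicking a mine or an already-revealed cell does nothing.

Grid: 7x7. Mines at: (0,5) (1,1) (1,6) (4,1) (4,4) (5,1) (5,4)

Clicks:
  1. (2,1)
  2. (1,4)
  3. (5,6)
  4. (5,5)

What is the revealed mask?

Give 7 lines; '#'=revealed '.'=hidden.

Click 1 (2,1) count=1: revealed 1 new [(2,1)] -> total=1
Click 2 (1,4) count=1: revealed 1 new [(1,4)] -> total=2
Click 3 (5,6) count=0: revealed 10 new [(2,5) (2,6) (3,5) (3,6) (4,5) (4,6) (5,5) (5,6) (6,5) (6,6)] -> total=12
Click 4 (5,5) count=2: revealed 0 new [(none)] -> total=12

Answer: .......
....#..
.#...##
.....##
.....##
.....##
.....##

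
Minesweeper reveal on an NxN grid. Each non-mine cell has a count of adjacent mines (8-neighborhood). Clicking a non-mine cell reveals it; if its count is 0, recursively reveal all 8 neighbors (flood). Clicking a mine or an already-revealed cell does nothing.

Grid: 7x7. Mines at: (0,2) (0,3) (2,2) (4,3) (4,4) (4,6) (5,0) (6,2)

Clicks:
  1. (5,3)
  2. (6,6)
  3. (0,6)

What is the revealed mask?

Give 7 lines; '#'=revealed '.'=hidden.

Click 1 (5,3) count=3: revealed 1 new [(5,3)] -> total=1
Click 2 (6,6) count=0: revealed 7 new [(5,4) (5,5) (5,6) (6,3) (6,4) (6,5) (6,6)] -> total=8
Click 3 (0,6) count=0: revealed 15 new [(0,4) (0,5) (0,6) (1,3) (1,4) (1,5) (1,6) (2,3) (2,4) (2,5) (2,6) (3,3) (3,4) (3,5) (3,6)] -> total=23

Answer: ....###
...####
...####
...####
.......
...####
...####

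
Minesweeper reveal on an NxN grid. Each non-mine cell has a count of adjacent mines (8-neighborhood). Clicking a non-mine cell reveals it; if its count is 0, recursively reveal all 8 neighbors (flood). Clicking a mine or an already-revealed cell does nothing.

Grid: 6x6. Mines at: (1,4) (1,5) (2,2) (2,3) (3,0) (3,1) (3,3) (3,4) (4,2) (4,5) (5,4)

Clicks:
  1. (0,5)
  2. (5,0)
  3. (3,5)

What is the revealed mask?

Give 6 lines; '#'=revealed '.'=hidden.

Click 1 (0,5) count=2: revealed 1 new [(0,5)] -> total=1
Click 2 (5,0) count=0: revealed 4 new [(4,0) (4,1) (5,0) (5,1)] -> total=5
Click 3 (3,5) count=2: revealed 1 new [(3,5)] -> total=6

Answer: .....#
......
......
.....#
##....
##....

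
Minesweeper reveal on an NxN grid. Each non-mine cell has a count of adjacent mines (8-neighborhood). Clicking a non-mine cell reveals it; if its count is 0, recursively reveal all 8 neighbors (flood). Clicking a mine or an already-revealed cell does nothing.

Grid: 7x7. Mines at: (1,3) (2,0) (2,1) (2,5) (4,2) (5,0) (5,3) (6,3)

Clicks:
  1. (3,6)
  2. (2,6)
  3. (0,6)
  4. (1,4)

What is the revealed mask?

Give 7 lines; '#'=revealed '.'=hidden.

Answer: ....###
....###
......#
......#
.......
.......
.......

Derivation:
Click 1 (3,6) count=1: revealed 1 new [(3,6)] -> total=1
Click 2 (2,6) count=1: revealed 1 new [(2,6)] -> total=2
Click 3 (0,6) count=0: revealed 6 new [(0,4) (0,5) (0,6) (1,4) (1,5) (1,6)] -> total=8
Click 4 (1,4) count=2: revealed 0 new [(none)] -> total=8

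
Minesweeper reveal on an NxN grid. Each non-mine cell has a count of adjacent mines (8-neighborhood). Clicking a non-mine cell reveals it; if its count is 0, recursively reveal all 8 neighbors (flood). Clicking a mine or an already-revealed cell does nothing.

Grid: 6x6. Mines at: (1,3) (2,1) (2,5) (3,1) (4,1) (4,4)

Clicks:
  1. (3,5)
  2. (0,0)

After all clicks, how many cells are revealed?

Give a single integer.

Answer: 7

Derivation:
Click 1 (3,5) count=2: revealed 1 new [(3,5)] -> total=1
Click 2 (0,0) count=0: revealed 6 new [(0,0) (0,1) (0,2) (1,0) (1,1) (1,2)] -> total=7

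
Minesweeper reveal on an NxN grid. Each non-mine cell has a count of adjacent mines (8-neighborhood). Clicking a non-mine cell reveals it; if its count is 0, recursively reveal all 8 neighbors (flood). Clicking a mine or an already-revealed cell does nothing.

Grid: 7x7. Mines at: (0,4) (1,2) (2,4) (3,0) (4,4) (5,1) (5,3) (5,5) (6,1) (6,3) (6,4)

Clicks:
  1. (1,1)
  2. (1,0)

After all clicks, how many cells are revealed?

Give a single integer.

Answer: 6

Derivation:
Click 1 (1,1) count=1: revealed 1 new [(1,1)] -> total=1
Click 2 (1,0) count=0: revealed 5 new [(0,0) (0,1) (1,0) (2,0) (2,1)] -> total=6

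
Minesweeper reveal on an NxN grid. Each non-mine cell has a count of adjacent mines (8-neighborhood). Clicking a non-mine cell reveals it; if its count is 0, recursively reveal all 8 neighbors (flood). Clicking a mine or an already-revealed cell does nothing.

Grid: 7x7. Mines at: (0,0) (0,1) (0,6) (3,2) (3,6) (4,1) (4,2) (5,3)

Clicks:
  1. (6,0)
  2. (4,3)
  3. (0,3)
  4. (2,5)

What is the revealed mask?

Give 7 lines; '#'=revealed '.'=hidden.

Answer: ..####.
..####.
..####.
...###.
...###.
###....
###....

Derivation:
Click 1 (6,0) count=0: revealed 6 new [(5,0) (5,1) (5,2) (6,0) (6,1) (6,2)] -> total=6
Click 2 (4,3) count=3: revealed 1 new [(4,3)] -> total=7
Click 3 (0,3) count=0: revealed 17 new [(0,2) (0,3) (0,4) (0,5) (1,2) (1,3) (1,4) (1,5) (2,2) (2,3) (2,4) (2,5) (3,3) (3,4) (3,5) (4,4) (4,5)] -> total=24
Click 4 (2,5) count=1: revealed 0 new [(none)] -> total=24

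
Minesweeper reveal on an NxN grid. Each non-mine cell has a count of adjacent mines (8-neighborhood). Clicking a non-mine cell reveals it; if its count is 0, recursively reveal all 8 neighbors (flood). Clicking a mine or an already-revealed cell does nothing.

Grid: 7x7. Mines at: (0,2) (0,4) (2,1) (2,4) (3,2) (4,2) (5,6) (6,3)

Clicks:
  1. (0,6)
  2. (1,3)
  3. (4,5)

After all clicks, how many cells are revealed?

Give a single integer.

Click 1 (0,6) count=0: revealed 10 new [(0,5) (0,6) (1,5) (1,6) (2,5) (2,6) (3,5) (3,6) (4,5) (4,6)] -> total=10
Click 2 (1,3) count=3: revealed 1 new [(1,3)] -> total=11
Click 3 (4,5) count=1: revealed 0 new [(none)] -> total=11

Answer: 11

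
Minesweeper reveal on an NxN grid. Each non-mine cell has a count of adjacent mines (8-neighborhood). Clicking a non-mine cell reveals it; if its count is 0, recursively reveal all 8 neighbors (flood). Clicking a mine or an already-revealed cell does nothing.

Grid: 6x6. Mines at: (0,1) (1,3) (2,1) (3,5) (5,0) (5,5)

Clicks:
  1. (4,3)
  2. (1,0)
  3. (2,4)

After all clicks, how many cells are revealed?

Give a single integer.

Click 1 (4,3) count=0: revealed 15 new [(2,2) (2,3) (2,4) (3,1) (3,2) (3,3) (3,4) (4,1) (4,2) (4,3) (4,4) (5,1) (5,2) (5,3) (5,4)] -> total=15
Click 2 (1,0) count=2: revealed 1 new [(1,0)] -> total=16
Click 3 (2,4) count=2: revealed 0 new [(none)] -> total=16

Answer: 16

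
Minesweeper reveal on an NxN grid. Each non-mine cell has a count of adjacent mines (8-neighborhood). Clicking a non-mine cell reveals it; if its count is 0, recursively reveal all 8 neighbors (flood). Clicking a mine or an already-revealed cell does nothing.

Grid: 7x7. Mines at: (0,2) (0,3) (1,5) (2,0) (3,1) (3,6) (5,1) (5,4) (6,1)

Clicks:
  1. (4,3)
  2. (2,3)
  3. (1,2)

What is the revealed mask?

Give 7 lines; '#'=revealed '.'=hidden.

Click 1 (4,3) count=1: revealed 1 new [(4,3)] -> total=1
Click 2 (2,3) count=0: revealed 14 new [(1,2) (1,3) (1,4) (2,2) (2,3) (2,4) (2,5) (3,2) (3,3) (3,4) (3,5) (4,2) (4,4) (4,5)] -> total=15
Click 3 (1,2) count=2: revealed 0 new [(none)] -> total=15

Answer: .......
..###..
..####.
..####.
..####.
.......
.......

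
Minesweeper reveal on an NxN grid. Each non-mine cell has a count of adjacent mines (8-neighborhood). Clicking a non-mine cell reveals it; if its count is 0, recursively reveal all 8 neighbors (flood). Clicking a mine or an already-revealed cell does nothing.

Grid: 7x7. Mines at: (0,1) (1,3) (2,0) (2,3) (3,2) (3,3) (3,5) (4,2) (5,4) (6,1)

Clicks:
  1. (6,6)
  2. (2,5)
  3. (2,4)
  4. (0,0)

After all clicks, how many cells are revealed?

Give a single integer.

Answer: 9

Derivation:
Click 1 (6,6) count=0: revealed 6 new [(4,5) (4,6) (5,5) (5,6) (6,5) (6,6)] -> total=6
Click 2 (2,5) count=1: revealed 1 new [(2,5)] -> total=7
Click 3 (2,4) count=4: revealed 1 new [(2,4)] -> total=8
Click 4 (0,0) count=1: revealed 1 new [(0,0)] -> total=9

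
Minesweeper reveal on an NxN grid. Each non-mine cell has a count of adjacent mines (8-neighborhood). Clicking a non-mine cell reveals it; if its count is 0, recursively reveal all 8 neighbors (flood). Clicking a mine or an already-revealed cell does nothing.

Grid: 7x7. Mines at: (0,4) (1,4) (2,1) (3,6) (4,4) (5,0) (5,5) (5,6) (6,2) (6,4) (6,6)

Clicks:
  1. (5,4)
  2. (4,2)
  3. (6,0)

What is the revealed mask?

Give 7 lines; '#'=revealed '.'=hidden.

Click 1 (5,4) count=3: revealed 1 new [(5,4)] -> total=1
Click 2 (4,2) count=0: revealed 9 new [(3,1) (3,2) (3,3) (4,1) (4,2) (4,3) (5,1) (5,2) (5,3)] -> total=10
Click 3 (6,0) count=1: revealed 1 new [(6,0)] -> total=11

Answer: .......
.......
.......
.###...
.###...
.####..
#......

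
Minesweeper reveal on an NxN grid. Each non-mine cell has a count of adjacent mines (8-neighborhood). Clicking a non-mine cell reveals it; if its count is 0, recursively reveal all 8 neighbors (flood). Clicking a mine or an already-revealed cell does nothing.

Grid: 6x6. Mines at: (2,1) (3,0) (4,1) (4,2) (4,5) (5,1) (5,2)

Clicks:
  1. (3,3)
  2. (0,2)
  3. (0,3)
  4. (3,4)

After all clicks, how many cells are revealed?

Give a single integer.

Click 1 (3,3) count=1: revealed 1 new [(3,3)] -> total=1
Click 2 (0,2) count=0: revealed 19 new [(0,0) (0,1) (0,2) (0,3) (0,4) (0,5) (1,0) (1,1) (1,2) (1,3) (1,4) (1,5) (2,2) (2,3) (2,4) (2,5) (3,2) (3,4) (3,5)] -> total=20
Click 3 (0,3) count=0: revealed 0 new [(none)] -> total=20
Click 4 (3,4) count=1: revealed 0 new [(none)] -> total=20

Answer: 20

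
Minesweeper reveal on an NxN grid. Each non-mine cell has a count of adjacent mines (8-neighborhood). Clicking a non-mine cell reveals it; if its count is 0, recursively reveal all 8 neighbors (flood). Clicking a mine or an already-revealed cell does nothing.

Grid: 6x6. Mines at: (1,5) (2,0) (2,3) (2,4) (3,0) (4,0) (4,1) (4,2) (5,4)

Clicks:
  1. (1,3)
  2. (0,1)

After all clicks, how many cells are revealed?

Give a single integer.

Answer: 10

Derivation:
Click 1 (1,3) count=2: revealed 1 new [(1,3)] -> total=1
Click 2 (0,1) count=0: revealed 9 new [(0,0) (0,1) (0,2) (0,3) (0,4) (1,0) (1,1) (1,2) (1,4)] -> total=10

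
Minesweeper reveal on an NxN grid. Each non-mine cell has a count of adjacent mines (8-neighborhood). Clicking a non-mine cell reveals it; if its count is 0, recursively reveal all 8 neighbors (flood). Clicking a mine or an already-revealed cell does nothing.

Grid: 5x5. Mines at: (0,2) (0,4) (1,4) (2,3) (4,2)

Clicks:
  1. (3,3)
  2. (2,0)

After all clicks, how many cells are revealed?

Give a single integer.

Click 1 (3,3) count=2: revealed 1 new [(3,3)] -> total=1
Click 2 (2,0) count=0: revealed 13 new [(0,0) (0,1) (1,0) (1,1) (1,2) (2,0) (2,1) (2,2) (3,0) (3,1) (3,2) (4,0) (4,1)] -> total=14

Answer: 14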